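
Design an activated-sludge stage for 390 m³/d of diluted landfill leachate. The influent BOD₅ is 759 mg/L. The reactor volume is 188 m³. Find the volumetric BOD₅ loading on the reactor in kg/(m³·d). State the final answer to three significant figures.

Volumetric loading L_v = Q·S₀ / V = 390 × 759 g/m³ / 188.0 m³ = 1575 g/(m³·d) = 1.575 kg BOD₅/(m³·d).

L_v ≈ 1.57 kg BOD₅/(m³·d)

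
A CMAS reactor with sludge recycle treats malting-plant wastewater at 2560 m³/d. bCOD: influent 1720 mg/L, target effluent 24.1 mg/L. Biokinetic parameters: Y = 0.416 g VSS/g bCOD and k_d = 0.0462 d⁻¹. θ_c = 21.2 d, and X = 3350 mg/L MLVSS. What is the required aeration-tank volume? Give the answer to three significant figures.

From the SRT design equation V = Y Q (S₀−S) θ_c / [X (1 + k_d θ_c)] = 0.416 × 2560 × (1720 − 24.1) × 21.2 / [3350 × (1 + 0.0462 × 21.2)] = 3.83×10^7 / 6631 = 5774 m³.

V ≈ 5770 m³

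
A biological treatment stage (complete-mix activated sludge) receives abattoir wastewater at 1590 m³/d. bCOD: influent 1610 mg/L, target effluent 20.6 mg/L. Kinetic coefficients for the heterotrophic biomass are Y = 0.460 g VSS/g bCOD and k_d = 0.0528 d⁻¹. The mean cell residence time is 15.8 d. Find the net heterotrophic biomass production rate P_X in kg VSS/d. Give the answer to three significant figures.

P_X ≈ 634 kg VSS/d

Correct the yield for decay: Y_obs = Y/(1 + k_d θ_c) = 0.460 / (1 + 0.0528 × 15.8) = 0.460 / 1.834 = 0.2508.
Mass of bCOD removed per day: Q(S₀ − S) = 1590 × 1589 g/m³ = 2527 kg/d.
P_X = Y_obs · Q(S₀ − S) = 0.2508 × 2527 = 633.8 kg VSS/d.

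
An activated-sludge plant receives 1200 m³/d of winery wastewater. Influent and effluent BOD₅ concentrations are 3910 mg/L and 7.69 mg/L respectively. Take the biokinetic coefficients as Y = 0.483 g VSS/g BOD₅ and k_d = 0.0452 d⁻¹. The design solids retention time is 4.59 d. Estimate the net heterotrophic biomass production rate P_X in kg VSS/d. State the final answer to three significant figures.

Correct the yield for decay: Y_obs = Y/(1 + k_d θ_c) = 0.483 / (1 + 0.0452 × 4.59) = 0.483 / 1.207 = 0.4000.
ΔS = 3910 − 7.69 = 3902 mg/L, so the substrate removal rate is 1200 × 3902/1000 = 4683 kg BOD₅/d.
So the net sludge growth is P_X = 0.4000 × 4683 = 1873 kg VSS/d.

P_X ≈ 1870 kg VSS/d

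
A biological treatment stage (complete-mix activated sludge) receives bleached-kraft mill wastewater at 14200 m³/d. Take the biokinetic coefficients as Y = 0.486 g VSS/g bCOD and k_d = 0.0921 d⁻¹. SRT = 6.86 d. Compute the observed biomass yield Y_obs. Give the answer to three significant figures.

Correct the yield for decay: Y_obs = Y/(1 + k_d θ_c) = 0.486 / (1 + 0.0921 × 6.86) = 0.486 / 1.632 = 0.2978.

Y_obs ≈ 0.298 g VSS/g bCOD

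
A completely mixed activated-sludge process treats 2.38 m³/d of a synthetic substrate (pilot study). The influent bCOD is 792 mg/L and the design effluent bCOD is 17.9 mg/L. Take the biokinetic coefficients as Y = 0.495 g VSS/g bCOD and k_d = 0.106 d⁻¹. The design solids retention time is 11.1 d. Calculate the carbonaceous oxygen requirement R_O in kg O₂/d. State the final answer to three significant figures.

R_O ≈ 1.25 kg O₂/d

Y_obs = Y / (1 + k_d θ_c) = 0.495 / (1 + 0.106 × 11.1) = 0.495 / 2.177 = 0.2274.
Substrate removed = Q·(S₀ − S) = 2.38 m³/d × (792 − 17.9) g/m³ = 1.84×10^3 g/d = 1.842 kg/d.
P_X = Y_obs·Q·(S₀ − S) = 0.2274 × 1.842 = 0.4190 kg VSS/d.
R_O = Q·ΔS − 1.42 P_X = 1.842 − 0.5950 = 1.247 kg O₂/d.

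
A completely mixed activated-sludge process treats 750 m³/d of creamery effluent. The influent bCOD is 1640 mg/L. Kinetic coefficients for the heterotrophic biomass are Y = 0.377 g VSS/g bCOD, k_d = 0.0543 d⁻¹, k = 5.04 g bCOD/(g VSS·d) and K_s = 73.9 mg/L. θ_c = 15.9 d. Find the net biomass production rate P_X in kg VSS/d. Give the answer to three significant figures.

P_X ≈ 248 kg VSS/d

For a completely mixed reactor with recycle the Lawrence–McCarty relation gives S = K_s·(1 + k_d·θ_c) / [θ_c·(Y·k − k_d) − 1] = 73.9 × (1 + 0.0543 × 15.9) / [15.9 × (0.377 × 5.04 − 0.0543) − 1] = 137.7 / 28.35 = 4.858 mg/L.
Observed yield with endogenous decay: Y_obs = Y / (1 + k_d·θ_c) = 0.377 / (1 + 0.0543 × 15.9) = 0.377 / 1.863 = 0.2023 g VSS/g bCOD.
Substrate removed = Q·(S₀ − S) = 750 m³/d × (1640 − 4.86) g/m³ = 1.23×10^6 g/d = 1226 kg/d.
Biomass produced: P_X = Y_obs·Q·ΔS = 0.2023 × 1226 ≈ 248.1 kg VSS/d.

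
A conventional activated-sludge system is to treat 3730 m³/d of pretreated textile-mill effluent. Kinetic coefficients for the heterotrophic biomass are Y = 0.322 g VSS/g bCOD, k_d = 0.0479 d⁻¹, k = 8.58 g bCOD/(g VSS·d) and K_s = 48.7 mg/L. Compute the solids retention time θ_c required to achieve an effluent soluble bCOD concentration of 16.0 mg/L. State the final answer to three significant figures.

Specific growth rate at S = 16.0 mg/L: μ = YkS/(K_s+S) = 0.322·8.58·16.0/(48.7+16.0) = 0.6832 d⁻¹.
1/θ_c = 0.6832 − 0.0479 = 0.6353 d⁻¹, so θ_c = 1.574 d.

θ_c ≈ 1.57 d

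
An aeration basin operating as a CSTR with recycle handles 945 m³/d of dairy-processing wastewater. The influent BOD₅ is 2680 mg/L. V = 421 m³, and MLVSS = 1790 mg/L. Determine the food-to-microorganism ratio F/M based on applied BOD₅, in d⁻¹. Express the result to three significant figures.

F/M ≈ 3.36 d⁻¹

Food-to-microorganism ratio F/M = Q S₀ / (V X) = 945 × 2680 / (421.0 × 1790) = 3.361 d⁻¹.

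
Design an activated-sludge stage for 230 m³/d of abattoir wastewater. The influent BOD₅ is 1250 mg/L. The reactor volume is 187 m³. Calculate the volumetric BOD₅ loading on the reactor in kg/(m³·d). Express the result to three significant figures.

Volumetric loading L_v = Q·S₀ / V = 230 × 1250 g/m³ / 187.0 m³ = 1537 g/(m³·d) = 1.537 kg BOD₅/(m³·d).

L_v ≈ 1.54 kg BOD₅/(m³·d)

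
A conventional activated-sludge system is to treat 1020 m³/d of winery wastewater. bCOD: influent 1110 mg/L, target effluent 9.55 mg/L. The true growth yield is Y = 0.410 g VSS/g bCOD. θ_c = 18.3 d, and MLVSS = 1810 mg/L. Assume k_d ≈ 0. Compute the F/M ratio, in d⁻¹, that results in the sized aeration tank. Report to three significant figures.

Biomass mass balance (decay neglected): V·X = Y·Q·(S₀ − S)·θ_c, so V = 0.410 × 1020 × (1110 − 9.55) × 18.3 / 1810 = 4653 m³.
Food-to-microorganism ratio F/M = Q S₀ / (V X) = 1020 × 1110 / (4653 × 1810) = 0.1344 d⁻¹.

F/M ≈ 0.134 d⁻¹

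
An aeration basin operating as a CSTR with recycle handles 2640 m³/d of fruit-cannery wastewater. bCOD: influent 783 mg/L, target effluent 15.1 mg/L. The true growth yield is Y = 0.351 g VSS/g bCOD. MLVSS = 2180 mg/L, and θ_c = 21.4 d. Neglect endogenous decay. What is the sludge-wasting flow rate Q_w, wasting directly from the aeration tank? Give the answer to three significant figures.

Q_w ≈ 326 m³/d

With k_d = 0 the design equation reduces to V = Y Q (S₀−S) θ_c / X = 0.351 × 2640 × (783 − 15.1) × 21.4 / 2180 = 6985 m³.
Wasting from the aeration tank: Q_w = V / θ_c = 6985 / 21.4 = 326.4 m³/d.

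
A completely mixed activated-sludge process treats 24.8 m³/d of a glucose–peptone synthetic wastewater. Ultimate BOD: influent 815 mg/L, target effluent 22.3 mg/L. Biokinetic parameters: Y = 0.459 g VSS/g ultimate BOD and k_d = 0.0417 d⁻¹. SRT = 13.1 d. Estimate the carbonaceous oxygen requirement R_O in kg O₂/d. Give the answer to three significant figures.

Y_obs = Y / (1 + k_d θ_c) = 0.459 / (1 + 0.0417 × 13.1) = 0.459 / 1.546 = 0.2968.
Substrate removed = Q·(S₀ − S) = 24.8 m³/d × (815 − 22.3) g/m³ = 1.97×10^4 g/d = 19.66 kg/d.
Net sludge production P_X = 0.2968 × 19.66 = 5.836 kg VSS/d.
Carbonaceous O₂ demand = substrate oxidised − cell-mass equivalent = 19.66 − 1.42 × 5.836 = 11.37 kg O₂/d.

R_O ≈ 11.4 kg O₂/d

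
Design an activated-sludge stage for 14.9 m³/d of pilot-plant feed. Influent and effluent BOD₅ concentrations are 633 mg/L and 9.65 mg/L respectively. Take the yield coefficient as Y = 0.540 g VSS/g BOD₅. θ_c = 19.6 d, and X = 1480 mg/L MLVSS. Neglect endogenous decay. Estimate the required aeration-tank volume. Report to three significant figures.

With k_d = 0 the design equation reduces to V = Y Q (S₀−S) θ_c / X = 0.540 × 14.9 × (633 − 9.65) × 19.6 / 1480 = 66.42 m³.

V ≈ 66.4 m³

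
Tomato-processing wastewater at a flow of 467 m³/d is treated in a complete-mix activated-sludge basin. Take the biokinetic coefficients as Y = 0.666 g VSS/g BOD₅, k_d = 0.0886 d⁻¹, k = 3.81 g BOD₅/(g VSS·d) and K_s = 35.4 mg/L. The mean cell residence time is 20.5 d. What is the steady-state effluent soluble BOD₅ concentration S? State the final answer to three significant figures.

S ≈ 2.03 mg/L

For a completely mixed reactor with recycle the Lawrence–McCarty relation gives S = K_s·(1 + k_d·θ_c) / [θ_c·(Y·k − k_d) − 1] = 35.4 × (1 + 0.0886 × 20.5) / [20.5 × (0.666 × 3.81 − 0.0886) − 1] = 99.70 / 49.20 = 2.026 mg/L.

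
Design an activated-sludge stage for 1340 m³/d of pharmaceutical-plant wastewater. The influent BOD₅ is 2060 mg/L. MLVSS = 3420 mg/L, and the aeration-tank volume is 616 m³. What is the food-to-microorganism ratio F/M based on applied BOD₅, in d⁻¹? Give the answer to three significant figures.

Food-to-microorganism ratio F/M = Q S₀ / (V X) = 1340 × 2060 / (616.0 × 3420) = 1.310 d⁻¹.

F/M ≈ 1.31 d⁻¹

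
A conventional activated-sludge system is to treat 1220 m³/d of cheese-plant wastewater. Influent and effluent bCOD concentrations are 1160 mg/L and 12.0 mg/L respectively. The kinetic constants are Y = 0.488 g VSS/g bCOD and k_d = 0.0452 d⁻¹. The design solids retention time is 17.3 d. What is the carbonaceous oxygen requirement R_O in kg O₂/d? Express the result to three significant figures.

R_O ≈ 856 kg O₂/d

Observed yield with endogenous decay: Y_obs = Y / (1 + k_d·θ_c) = 0.488 / (1 + 0.0452 × 17.3) = 0.488 / 1.782 = 0.2739 g VSS/g bCOD.
Q·(S₀ − S) = 1220 × (1160 − 12.0) × 10⁻³ = 1401 kg/d removed.
P_X = Y_obs·Q·(S₀ − S) = 0.2739 × 1401 = 383.6 kg VSS/d.
Carbonaceous O₂ demand = substrate oxidised − cell-mass equivalent = 1401 − 1.42 × 383.6 = 855.9 kg O₂/d.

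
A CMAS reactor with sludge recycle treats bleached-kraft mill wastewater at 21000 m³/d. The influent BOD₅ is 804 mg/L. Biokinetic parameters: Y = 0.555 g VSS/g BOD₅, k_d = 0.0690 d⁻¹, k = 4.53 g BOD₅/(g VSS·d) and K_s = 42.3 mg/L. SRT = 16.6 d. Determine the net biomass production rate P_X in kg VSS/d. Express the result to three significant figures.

Effluent substrate depends only on kinetics and SRT: S = K_s(1 + k_d θ_c) / [θ_c(Yk − k_d) − 1] = 42.3 × (1 + 0.0690 × 16.6) / [16.6 × (0.555 × 4.53 − 0.0690) − 1] = 90.75 / 39.59 = 2.292 mg/L.
Y_obs = Y / (1 + k_d θ_c) = 0.555 / (1 + 0.0690 × 16.6) = 0.555 / 2.145 = 0.2587.
ΔS = 804 − 2.29 = 801.7 mg/L, so the substrate removal rate is 21000 × 801.7/1000 = 16836 kg BOD₅/d.
Biomass produced: P_X = Y_obs·Q·ΔS = 0.2587 × 16836 ≈ 4355 kg VSS/d.

P_X ≈ 4360 kg VSS/d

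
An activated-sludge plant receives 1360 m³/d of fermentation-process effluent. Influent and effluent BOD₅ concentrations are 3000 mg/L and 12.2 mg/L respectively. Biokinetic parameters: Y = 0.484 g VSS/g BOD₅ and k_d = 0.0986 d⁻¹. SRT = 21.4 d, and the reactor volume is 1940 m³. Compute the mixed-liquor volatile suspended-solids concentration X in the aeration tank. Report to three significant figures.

X ≈ 6980 mg/L

From V·X·(1 + k_d·θ_c) = Y·Q·(S₀ − S)·θ_c: X = 0.484 × 1360 × (3000 − 12.2) × 21.4 / [1940 × (1 + 0.0986 × 21.4)] = 6976 mg/L.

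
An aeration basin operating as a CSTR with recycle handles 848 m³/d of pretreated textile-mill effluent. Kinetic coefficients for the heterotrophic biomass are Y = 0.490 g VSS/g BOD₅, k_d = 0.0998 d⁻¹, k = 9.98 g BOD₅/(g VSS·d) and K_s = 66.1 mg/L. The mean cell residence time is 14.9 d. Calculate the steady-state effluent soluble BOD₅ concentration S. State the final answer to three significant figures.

S ≈ 2.34 mg/L

From the Monod/SRT balance for a CMAS, S = K_s·(1+k_d θ_c)/[θ_c·(Y k − k_d) − 1] = 66.1 × (1 + 0.0998 × 14.9) / [14.9 × (0.490 × 9.98 − 0.0998) − 1] = 164.4 / 70.38 = 2.336 mg/L.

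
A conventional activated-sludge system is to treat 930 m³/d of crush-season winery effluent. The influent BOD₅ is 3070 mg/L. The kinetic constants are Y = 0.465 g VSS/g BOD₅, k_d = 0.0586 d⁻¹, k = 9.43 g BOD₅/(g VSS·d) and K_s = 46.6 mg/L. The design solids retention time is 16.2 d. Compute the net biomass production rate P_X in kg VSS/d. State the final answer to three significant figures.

P_X ≈ 681 kg VSS/d

For a completely mixed reactor with recycle the Lawrence–McCarty relation gives S = K_s·(1 + k_d·θ_c) / [θ_c·(Y·k − k_d) − 1] = 46.6 × (1 + 0.0586 × 16.2) / [16.2 × (0.465 × 9.43 − 0.0586) − 1] = 90.84 / 69.09 = 1.315 mg/L.
The observed yield is Y_obs = Y/(1 + k_d·θ_c) = 0.465 / (1 + 0.0586 × 16.2) = 0.465 / 1.949 = 0.2385 g VSS per g BOD₅ removed.
ΔS = 3070 − 1.31 = 3069 mg/L, so the substrate removal rate is 930 × 3069/1000 = 2854 kg BOD₅/d.
So the net sludge growth is P_X = 0.2385 × 2854 = 680.8 kg VSS/d.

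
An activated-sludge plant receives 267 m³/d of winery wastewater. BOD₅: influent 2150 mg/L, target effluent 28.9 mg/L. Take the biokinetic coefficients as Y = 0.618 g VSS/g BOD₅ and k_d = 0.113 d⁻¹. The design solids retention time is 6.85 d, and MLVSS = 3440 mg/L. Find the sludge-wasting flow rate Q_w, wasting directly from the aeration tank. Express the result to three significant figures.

Steady-state biomass mass balance: V·X·(1 + k_d·θ_c) = Y·Q·(S₀ − S)·θ_c, so V = 0.618 × 267 × (2150 − 28.9) × 6.85 / [3440 × (1 + 0.113 × 6.85)] = 2.4×10^6 / 6103 = 392.9 m³.
Wasting from the aeration tank: Q_w = V / θ_c = 392.9 / 6.85 = 57.35 m³/d.

Q_w ≈ 57.4 m³/d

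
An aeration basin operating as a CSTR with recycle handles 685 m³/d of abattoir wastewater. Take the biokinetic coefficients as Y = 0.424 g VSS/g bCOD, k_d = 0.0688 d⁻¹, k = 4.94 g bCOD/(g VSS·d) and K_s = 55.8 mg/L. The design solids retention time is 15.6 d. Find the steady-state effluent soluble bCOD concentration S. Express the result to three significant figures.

S ≈ 3.78 mg/L

Effluent substrate depends only on kinetics and SRT: S = K_s(1 + k_d θ_c) / [θ_c(Yk − k_d) − 1] = 55.8 × (1 + 0.0688 × 15.6) / [15.6 × (0.424 × 4.94 − 0.0688) − 1] = 115.7 / 30.60 = 3.780 mg/L.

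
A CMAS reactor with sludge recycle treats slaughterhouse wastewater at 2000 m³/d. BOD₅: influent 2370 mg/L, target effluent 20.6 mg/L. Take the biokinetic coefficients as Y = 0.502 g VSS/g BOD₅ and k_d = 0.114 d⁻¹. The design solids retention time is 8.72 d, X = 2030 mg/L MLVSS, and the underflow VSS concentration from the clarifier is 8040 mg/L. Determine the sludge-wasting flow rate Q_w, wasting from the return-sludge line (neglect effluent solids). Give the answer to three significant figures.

Steady-state biomass mass balance: V·X·(1 + k_d·θ_c) = Y·Q·(S₀ − S)·θ_c, so V = 0.502 × 2000 × (2370 − 20.6) × 8.72 / [2030 × (1 + 0.114 × 8.72)] = 2.06×10^7 / 4048 = 5081 m³.
Wasting from the return line (neglecting effluent solids): Q_w = V·X / (θ_c·X_r) = 5081 × 2030 / (8.72 × 8040) = 147.1 m³/d.

Q_w ≈ 147 m³/d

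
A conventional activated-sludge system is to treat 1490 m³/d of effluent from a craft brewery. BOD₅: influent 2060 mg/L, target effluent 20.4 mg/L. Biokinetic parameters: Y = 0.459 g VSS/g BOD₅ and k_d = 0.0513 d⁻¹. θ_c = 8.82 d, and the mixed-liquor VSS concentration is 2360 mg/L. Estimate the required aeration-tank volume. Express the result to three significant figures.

V ≈ 3590 m³

From the SRT design equation V = Y Q (S₀−S) θ_c / [X (1 + k_d θ_c)] = 0.459 × 1490 × (2060 − 20.4) × 8.82 / [2360 × (1 + 0.0513 × 8.82)] = 1.23×10^7 / 3428 = 3589 m³.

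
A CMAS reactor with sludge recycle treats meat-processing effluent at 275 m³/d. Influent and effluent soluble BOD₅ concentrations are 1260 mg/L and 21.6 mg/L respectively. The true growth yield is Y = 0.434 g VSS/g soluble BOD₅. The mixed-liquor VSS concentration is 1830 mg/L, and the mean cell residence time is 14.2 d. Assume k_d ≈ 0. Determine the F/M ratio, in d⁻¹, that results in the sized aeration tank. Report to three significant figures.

With k_d = 0 the design equation reduces to V = Y Q (S₀−S) θ_c / X = 0.434 × 275 × (1260 − 21.6) × 14.2 / 1830 = 1147 m³.
F/M = applied load / biomass = Q·S₀/(V·X) = 275 × 1260 / (1147 × 1830) = 0.1651 d⁻¹.

F/M ≈ 0.165 d⁻¹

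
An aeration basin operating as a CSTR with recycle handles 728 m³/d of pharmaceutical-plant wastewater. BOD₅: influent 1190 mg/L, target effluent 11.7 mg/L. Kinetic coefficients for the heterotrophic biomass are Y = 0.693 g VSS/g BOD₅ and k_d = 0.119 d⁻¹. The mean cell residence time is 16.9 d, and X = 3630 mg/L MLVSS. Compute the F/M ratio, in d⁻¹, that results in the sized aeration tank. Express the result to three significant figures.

From the SRT design equation V = Y Q (S₀−S) θ_c / [X (1 + k_d θ_c)] = 0.693 × 728 × (1190 − 11.7) × 16.9 / [3630 × (1 + 0.119 × 16.9)] = 1×10^7 / 10930 = 919.1 m³.
F/M = applied load / biomass = Q·S₀/(V·X) = 728 × 1190 / (919.1 × 3630) = 0.2597 d⁻¹.

F/M ≈ 0.260 d⁻¹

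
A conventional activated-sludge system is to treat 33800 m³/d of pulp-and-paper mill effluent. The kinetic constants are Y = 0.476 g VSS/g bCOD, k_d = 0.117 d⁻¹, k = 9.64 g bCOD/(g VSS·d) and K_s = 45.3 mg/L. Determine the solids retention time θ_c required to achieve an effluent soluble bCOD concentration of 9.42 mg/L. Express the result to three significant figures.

Specific growth rate at S = 9.42 mg/L: μ = YkS/(K_s+S) = 0.476·9.64·9.42/(45.3+9.42) = 0.7899 d⁻¹.
θ_c = 1/(μ − k_d) = 1/(0.7899 − 0.117) = 1/0.6729 = 1.486 d.

θ_c ≈ 1.49 d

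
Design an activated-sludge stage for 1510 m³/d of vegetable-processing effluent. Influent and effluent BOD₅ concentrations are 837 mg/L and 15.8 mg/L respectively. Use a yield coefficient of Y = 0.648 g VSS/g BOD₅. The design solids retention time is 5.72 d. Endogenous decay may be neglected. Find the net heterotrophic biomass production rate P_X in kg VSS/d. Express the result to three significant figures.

With endogenous decay neglected, the observed yield equals the true yield: Y_obs = Y = 0.648 g VSS/g BOD₅.
ΔS = 837 − 15.8 = 821.2 mg/L, so the substrate removal rate is 1510 × 821.2/1000 = 1240 kg BOD₅/d.
Net biomass production P_X = Y_obs × Q·(S₀ − S) = 0.6480 × 1240 = 803.5 kg VSS/d.

P_X ≈ 804 kg VSS/d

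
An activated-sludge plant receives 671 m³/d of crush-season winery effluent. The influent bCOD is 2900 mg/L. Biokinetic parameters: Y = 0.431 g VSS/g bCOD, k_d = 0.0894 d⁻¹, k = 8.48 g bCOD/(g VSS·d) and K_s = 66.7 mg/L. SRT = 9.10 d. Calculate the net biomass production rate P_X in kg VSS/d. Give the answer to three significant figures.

P_X ≈ 462 kg VSS/d

From the Monod/SRT balance for a CMAS, S = K_s·(1+k_d θ_c)/[θ_c·(Y k − k_d) − 1] = 66.7 × (1 + 0.0894 × 9.10) / [9.10 × (0.431 × 8.48 − 0.0894) − 1] = 121.0 / 31.45 = 3.847 mg/L.
Observed yield with endogenous decay: Y_obs = Y / (1 + k_d·θ_c) = 0.431 / (1 + 0.0894 × 9.10) = 0.431 / 1.814 = 0.2377 g VSS/g bCOD.
ΔS = 2900 − 3.85 = 2896 mg/L, so the substrate removal rate is 671 × 2896/1000 = 1943 kg bCOD/d.
So the net sludge growth is P_X = 0.2377 × 1943 = 461.8 kg VSS/d.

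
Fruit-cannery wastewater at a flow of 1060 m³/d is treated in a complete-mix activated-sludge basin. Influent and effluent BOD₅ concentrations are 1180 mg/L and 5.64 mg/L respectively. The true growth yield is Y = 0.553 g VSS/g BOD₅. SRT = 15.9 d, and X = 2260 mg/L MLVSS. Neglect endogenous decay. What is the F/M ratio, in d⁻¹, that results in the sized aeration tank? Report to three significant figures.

With k_d = 0 the design equation reduces to V = Y Q (S₀−S) θ_c / X = 0.553 × 1060 × (1180 − 5.64) × 15.9 / 2260 = 4843 m³.
Food-to-microorganism ratio F/M = Q S₀ / (V X) = 1060 × 1180 / (4843 × 2260) = 0.1143 d⁻¹.

F/M ≈ 0.114 d⁻¹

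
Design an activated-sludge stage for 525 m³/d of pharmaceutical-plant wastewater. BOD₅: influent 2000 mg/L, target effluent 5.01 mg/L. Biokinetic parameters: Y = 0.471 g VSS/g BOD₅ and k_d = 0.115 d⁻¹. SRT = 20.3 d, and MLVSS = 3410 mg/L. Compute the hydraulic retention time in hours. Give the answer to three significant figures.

From the SRT design equation V = Y Q (S₀−S) θ_c / [X (1 + k_d θ_c)] = 0.471 × 525 × (2000 − 5.01) × 20.3 / [3410 × (1 + 0.115 × 20.3)] = 1×10^7 / 11371 = 880.7 m³.
τ = V/Q = 880.7/525 = 1.678 d, or 40.26 h.

τ ≈ 40.3 h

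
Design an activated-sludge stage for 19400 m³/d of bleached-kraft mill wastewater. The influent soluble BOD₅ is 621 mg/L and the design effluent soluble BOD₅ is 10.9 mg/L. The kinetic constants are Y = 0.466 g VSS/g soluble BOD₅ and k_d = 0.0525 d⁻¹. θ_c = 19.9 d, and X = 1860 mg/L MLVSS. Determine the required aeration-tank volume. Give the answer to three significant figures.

V ≈ 28900 m³

From the SRT design equation V = Y Q (S₀−S) θ_c / [X (1 + k_d θ_c)] = 0.466 × 19400 × (621 − 10.9) × 19.9 / [1860 × (1 + 0.0525 × 19.9)] = 1.1×10^8 / 3803 = 28859 m³.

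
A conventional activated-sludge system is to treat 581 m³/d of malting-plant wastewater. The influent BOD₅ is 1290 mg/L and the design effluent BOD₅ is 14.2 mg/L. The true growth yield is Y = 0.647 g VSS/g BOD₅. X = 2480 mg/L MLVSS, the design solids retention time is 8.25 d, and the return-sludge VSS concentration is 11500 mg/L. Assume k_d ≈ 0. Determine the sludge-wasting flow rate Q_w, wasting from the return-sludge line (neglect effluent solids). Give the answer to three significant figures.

Q_w ≈ 41.7 m³/d

With k_d = 0 the design equation reduces to V = Y Q (S₀−S) θ_c / X = 0.647 × 581 × (1290 − 14.2) × 8.25 / 2480 = 1595 m³.
Q_w = (V·X)/(θ_c X_r) = 1595 × 2480 / (8.25 × 11500) = 41.70 m³/d.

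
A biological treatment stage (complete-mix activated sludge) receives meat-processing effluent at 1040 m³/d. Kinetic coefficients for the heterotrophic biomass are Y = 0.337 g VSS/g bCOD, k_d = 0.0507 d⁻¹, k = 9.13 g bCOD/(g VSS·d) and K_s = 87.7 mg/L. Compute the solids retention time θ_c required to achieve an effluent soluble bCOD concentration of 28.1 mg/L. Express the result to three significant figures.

Specific growth rate at S = 28.1 mg/L: μ = YkS/(K_s+S) = 0.337·9.13·28.1/(87.7+28.1) = 0.7466 d⁻¹.
1/θ_c = 0.7466 − 0.0507 = 0.6959 d⁻¹, so θ_c = 1.437 d.

θ_c ≈ 1.44 d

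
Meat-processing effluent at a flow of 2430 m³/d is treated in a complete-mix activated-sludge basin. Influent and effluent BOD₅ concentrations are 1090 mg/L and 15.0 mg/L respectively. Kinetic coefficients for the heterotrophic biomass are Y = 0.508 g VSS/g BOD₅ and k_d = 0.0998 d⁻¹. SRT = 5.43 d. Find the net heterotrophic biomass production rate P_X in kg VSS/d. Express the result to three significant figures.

P_X ≈ 861 kg VSS/d

Observed yield with endogenous decay: Y_obs = Y / (1 + k_d·θ_c) = 0.508 / (1 + 0.0998 × 5.43) = 0.508 / 1.542 = 0.3295 g VSS/g BOD₅.
Mass of BOD₅ removed per day: Q(S₀ − S) = 2430 × 1075 g/m³ = 2612 kg/d.
Biomass produced: P_X = Y_obs·Q·ΔS = 0.3295 × 2612 ≈ 860.6 kg VSS/d.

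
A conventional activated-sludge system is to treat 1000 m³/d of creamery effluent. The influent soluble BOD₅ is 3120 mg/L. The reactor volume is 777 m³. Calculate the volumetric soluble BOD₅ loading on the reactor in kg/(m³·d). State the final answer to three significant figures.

L_v = Q S₀ / V = 1000 × 3120 × 10⁻³ / 777.0 = 4.015 kg/(m³·d).

L_v ≈ 4.02 kg soluble BOD₅/(m³·d)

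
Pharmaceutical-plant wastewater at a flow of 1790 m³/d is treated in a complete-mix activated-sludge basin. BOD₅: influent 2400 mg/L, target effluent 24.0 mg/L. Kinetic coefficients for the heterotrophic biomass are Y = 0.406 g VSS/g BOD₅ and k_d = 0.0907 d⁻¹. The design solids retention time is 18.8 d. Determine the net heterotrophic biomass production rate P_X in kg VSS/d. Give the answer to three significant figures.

Observed yield with endogenous decay: Y_obs = Y / (1 + k_d·θ_c) = 0.406 / (1 + 0.0907 × 18.8) = 0.406 / 2.705 = 0.1501 g VSS/g BOD₅.
Mass of BOD₅ removed per day: Q(S₀ − S) = 1790 × 2376 g/m³ = 4253 kg/d.
So the net sludge growth is P_X = 0.1501 × 4253 = 638.3 kg VSS/d.

P_X ≈ 638 kg VSS/d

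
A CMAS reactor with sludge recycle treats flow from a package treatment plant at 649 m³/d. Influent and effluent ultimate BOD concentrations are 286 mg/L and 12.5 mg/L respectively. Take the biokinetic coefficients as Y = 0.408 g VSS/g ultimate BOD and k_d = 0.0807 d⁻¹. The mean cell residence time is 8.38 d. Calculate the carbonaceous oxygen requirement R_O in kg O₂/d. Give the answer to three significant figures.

R_O ≈ 116 kg O₂/d

Correct the yield for decay: Y_obs = Y/(1 + k_d θ_c) = 0.408 / (1 + 0.0807 × 8.38) = 0.408 / 1.676 = 0.2434.
ΔS = 286 − 12.5 = 273.5 mg/L, so the substrate removal rate is 649 × 273.5/1000 = 177.5 kg ultimate BOD/d.
Net sludge production P_X = 0.2434 × 177.5 = 43.20 kg VSS/d.
R_O = Q·ΔS − 1.42 P_X = 177.5 − 61.35 = 116.2 kg O₂/d.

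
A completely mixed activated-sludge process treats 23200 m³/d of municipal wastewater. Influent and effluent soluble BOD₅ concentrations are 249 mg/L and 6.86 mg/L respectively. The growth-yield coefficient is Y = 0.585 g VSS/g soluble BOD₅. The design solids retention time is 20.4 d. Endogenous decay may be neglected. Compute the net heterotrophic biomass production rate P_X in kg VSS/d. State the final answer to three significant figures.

P_X ≈ 3290 kg VSS/d

With endogenous decay neglected, the observed yield equals the true yield: Y_obs = Y = 0.585 g VSS/g soluble BOD₅.
Mass of soluble BOD₅ removed per day: Q(S₀ − S) = 23200 × 242.1 g/m³ = 5618 kg/d.
Biomass produced: P_X = Y_obs·Q·ΔS = 0.5850 × 5618 ≈ 3286 kg VSS/d.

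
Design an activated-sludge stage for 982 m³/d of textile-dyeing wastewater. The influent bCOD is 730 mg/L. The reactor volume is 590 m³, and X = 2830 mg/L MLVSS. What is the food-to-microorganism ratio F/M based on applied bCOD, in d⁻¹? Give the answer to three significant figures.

F/M = applied load / biomass = Q·S₀/(V·X) = 982 × 730 / (590.0 × 2830) = 0.4293 d⁻¹.

F/M ≈ 0.429 d⁻¹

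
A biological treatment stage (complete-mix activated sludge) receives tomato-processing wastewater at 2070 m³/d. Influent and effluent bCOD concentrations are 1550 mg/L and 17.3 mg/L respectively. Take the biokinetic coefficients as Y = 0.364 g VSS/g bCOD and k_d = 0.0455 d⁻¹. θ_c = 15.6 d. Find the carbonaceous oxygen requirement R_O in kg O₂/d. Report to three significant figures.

R_O ≈ 2210 kg O₂/d

Y_obs = Y / (1 + k_d θ_c) = 0.364 / (1 + 0.0455 × 15.6) = 0.364 / 1.710 = 0.2129.
ΔS = 1550 − 17.3 = 1533 mg/L, so the substrate removal rate is 2070 × 1533/1000 = 3173 kg bCOD/d.
P_X = Y_obs·Q·(S₀ − S) = 0.2129 × 3173 = 675.4 kg VSS/d.
Carbonaceous O₂ demand = substrate oxidised − cell-mass equivalent = 3173 − 1.42 × 675.4 = 2214 kg O₂/d.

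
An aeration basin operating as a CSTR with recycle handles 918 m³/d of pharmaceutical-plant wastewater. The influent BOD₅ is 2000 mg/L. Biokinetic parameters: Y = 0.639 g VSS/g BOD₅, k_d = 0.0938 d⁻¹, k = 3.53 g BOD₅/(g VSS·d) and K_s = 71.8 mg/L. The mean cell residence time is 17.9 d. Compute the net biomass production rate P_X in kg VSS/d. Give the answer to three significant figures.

Effluent substrate depends only on kinetics and SRT: S = K_s(1 + k_d θ_c) / [θ_c(Yk − k_d) − 1] = 71.8 × (1 + 0.0938 × 17.9) / [17.9 × (0.639 × 3.53 − 0.0938) − 1] = 192.4 / 37.70 = 5.103 mg/L.
Observed yield with endogenous decay: Y_obs = Y / (1 + k_d·θ_c) = 0.639 / (1 + 0.0938 × 17.9) = 0.639 / 2.679 = 0.2385 g VSS/g BOD₅.
Q·(S₀ − S) = 918 × (2000 − 5.10) × 10⁻³ = 1831 kg/d removed.
P_X = Y_obs · Q(S₀ − S) = 0.2385 × 1831 = 436.8 kg VSS/d.

P_X ≈ 437 kg VSS/d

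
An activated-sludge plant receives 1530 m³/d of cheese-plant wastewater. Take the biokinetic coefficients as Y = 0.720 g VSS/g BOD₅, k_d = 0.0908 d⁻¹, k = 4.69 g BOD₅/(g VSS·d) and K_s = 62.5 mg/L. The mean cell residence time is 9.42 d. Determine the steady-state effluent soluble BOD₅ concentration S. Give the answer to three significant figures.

Effluent substrate depends only on kinetics and SRT: S = K_s(1 + k_d θ_c) / [θ_c(Yk − k_d) − 1] = 62.5 × (1 + 0.0908 × 9.42) / [9.42 × (0.720 × 4.69 − 0.0908) − 1] = 116.0 / 29.95 = 3.871 mg/L.

S ≈ 3.87 mg/L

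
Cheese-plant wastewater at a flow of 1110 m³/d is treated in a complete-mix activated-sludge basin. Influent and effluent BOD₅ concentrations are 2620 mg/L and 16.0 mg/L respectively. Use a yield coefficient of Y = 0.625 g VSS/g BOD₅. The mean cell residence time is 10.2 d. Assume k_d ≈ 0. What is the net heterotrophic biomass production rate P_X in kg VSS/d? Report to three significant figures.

P_X ≈ 1810 kg VSS/d

With endogenous decay neglected, the observed yield equals the true yield: Y_obs = Y = 0.625 g VSS/g BOD₅.
Mass of BOD₅ removed per day: Q(S₀ − S) = 1110 × 2604 g/m³ = 2890 kg/d.
Biomass produced: P_X = Y_obs·Q·ΔS = 0.6250 × 2890 ≈ 1807 kg VSS/d.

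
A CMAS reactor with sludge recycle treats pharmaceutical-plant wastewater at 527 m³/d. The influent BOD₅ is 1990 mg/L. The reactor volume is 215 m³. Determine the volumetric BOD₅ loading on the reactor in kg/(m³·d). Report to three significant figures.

L_v ≈ 4.88 kg BOD₅/(m³·d)

Applied BOD₅ load per unit volume = Q·S₀/V = (527 × 1990/1000)/215.0 = 4.878 kg BOD₅·m⁻³·d⁻¹.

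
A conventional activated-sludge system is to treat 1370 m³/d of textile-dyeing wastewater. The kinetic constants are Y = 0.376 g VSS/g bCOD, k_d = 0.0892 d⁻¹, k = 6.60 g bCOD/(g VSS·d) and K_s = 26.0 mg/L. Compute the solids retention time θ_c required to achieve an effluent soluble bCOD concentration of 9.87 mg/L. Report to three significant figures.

Specific growth rate at S = 9.87 mg/L: μ = YkS/(K_s+S) = 0.376·6.60·9.87/(26.0+9.87) = 0.6828 d⁻¹.
θ_c = 1/(μ − k_d) = 1/(0.6828 − 0.0892) = 1/0.5936 = 1.685 d.

θ_c ≈ 1.68 d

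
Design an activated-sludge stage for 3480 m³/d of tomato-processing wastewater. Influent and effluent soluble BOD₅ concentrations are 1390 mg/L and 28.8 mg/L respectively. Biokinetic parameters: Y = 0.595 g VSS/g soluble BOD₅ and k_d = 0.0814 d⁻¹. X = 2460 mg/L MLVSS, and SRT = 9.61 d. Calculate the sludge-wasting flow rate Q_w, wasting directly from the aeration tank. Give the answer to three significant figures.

Q_w ≈ 643 m³/d

From the SRT design equation V = Y Q (S₀−S) θ_c / [X (1 + k_d θ_c)] = 0.595 × 3480 × (1390 − 28.8) × 9.61 / [2460 × (1 + 0.0814 × 9.61)] = 2.71×10^7 / 4384 = 6178 m³.
Wasting from the aeration tank: Q_w = V / θ_c = 6178 / 9.61 = 642.9 m³/d.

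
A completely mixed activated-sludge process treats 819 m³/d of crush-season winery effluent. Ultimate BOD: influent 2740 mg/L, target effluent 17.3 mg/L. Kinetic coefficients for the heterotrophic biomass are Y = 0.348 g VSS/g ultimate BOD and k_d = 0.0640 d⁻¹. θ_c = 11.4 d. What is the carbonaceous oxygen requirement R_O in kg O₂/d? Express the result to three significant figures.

Observed yield with endogenous decay: Y_obs = Y / (1 + k_d·θ_c) = 0.348 / (1 + 0.0640 × 11.4) = 0.348 / 1.730 = 0.2012 g VSS/g ultimate BOD.
ΔS = 2740 − 17.3 = 2723 mg/L, so the substrate removal rate is 819 × 2723/1000 = 2230 kg ultimate BOD/d.
Biomass synthesised: P_X = Y_obs × 2230 = 448.7 kg VSS/d.
Carbonaceous O₂ demand = substrate oxidised − cell-mass equivalent = 2230 − 1.42 × 448.7 = 1593 kg O₂/d.

R_O ≈ 1590 kg O₂/d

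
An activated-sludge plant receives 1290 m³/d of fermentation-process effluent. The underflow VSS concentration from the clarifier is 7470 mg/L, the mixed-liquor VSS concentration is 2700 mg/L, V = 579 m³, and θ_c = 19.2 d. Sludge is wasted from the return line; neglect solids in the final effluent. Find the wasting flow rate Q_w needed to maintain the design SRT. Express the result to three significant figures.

Q_w = (V·X)/(θ_c X_r) = 579.0 × 2700 / (19.2 × 7470) = 10.90 m³/d.

Q_w ≈ 10.9 m³/d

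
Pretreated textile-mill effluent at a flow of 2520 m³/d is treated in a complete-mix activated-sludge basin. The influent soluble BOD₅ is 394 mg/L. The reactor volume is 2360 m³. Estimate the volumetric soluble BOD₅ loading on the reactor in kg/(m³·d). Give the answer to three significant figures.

L_v ≈ 0.421 kg soluble BOD₅/(m³·d)

Applied soluble BOD₅ load per unit volume = Q·S₀/V = (2520 × 394/1000)/2360 = 0.4207 kg soluble BOD₅·m⁻³·d⁻¹.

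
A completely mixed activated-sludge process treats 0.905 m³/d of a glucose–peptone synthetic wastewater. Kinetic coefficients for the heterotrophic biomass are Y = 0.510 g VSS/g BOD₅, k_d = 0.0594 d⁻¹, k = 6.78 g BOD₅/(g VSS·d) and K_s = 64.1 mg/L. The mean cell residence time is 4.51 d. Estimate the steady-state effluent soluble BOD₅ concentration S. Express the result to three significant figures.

From the Monod/SRT balance for a CMAS, S = K_s·(1+k_d θ_c)/[θ_c·(Y k − k_d) − 1] = 64.1 × (1 + 0.0594 × 4.51) / [4.51 × (0.510 × 6.78 − 0.0594) − 1] = 81.27 / 14.33 = 5.673 mg/L.

S ≈ 5.67 mg/L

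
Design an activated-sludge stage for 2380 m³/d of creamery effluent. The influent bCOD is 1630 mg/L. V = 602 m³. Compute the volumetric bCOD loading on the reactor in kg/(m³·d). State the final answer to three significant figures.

Volumetric loading L_v = Q·S₀ / V = 2380 × 1630 g/m³ / 602.0 m³ = 6444 g/(m³·d) = 6.444 kg bCOD/(m³·d).

L_v ≈ 6.44 kg bCOD/(m³·d)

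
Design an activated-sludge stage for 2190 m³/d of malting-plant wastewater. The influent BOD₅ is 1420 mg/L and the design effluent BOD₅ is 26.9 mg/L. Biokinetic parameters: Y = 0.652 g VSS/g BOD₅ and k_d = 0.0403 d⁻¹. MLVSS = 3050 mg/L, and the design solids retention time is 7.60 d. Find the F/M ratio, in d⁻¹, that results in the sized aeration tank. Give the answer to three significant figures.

Steady-state biomass mass balance: V·X·(1 + k_d·θ_c) = Y·Q·(S₀ − S)·θ_c, so V = 0.652 × 2190 × (1420 − 26.9) × 7.60 / [3050 × (1 + 0.0403 × 7.60)] = 1.51×10^7 / 3984 = 3794 m³.
Food-to-microorganism ratio F/M = Q S₀ / (V X) = 2190 × 1420 / (3794 × 3050) = 0.2687 d⁻¹.

F/M ≈ 0.269 d⁻¹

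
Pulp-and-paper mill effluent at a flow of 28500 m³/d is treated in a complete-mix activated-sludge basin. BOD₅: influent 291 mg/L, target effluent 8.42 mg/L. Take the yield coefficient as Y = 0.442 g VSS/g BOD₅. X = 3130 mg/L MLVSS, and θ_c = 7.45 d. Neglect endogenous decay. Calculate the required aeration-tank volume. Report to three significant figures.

V ≈ 8470 m³

With k_d = 0 the design equation reduces to V = Y Q (S₀−S) θ_c / X = 0.442 × 28500 × (291 − 8.42) × 7.45 / 3130 = 8473 m³.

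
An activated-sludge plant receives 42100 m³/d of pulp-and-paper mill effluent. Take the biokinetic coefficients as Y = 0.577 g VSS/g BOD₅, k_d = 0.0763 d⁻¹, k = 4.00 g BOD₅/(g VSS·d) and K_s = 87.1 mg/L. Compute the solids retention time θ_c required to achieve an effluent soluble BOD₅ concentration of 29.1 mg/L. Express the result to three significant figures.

Specific growth rate at S = 29.1 mg/L: μ = YkS/(K_s+S) = 0.577·4.00·29.1/(87.1+29.1) = 0.5780 d⁻¹.
Then 1/θ_c = μ − k_d = 0.5780 − 0.0763 = 0.5017 d⁻¹, giving θ_c = 1.993 d.

θ_c ≈ 1.99 d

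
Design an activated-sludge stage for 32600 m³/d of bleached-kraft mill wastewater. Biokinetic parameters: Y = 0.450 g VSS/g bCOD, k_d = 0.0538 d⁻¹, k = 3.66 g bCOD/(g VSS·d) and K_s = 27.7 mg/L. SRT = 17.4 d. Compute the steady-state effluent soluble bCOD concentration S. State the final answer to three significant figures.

S ≈ 2.01 mg/L

For a completely mixed reactor with recycle the Lawrence–McCarty relation gives S = K_s·(1 + k_d·θ_c) / [θ_c·(Y·k − k_d) − 1] = 27.7 × (1 + 0.0538 × 17.4) / [17.4 × (0.450 × 3.66 − 0.0538) − 1] = 53.63 / 26.72 = 2.007 mg/L.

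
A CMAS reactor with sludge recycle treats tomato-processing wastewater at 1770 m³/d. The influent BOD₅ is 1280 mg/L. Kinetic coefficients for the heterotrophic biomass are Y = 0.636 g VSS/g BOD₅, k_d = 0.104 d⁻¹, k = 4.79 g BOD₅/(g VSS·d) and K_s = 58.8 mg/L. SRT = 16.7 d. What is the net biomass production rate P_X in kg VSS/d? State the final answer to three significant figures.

For a completely mixed reactor with recycle the Lawrence–McCarty relation gives S = K_s·(1 + k_d·θ_c) / [θ_c·(Y·k − k_d) − 1] = 58.8 × (1 + 0.104 × 16.7) / [16.7 × (0.636 × 4.79 − 0.104) − 1] = 160.9 / 48.14 = 3.343 mg/L.
Observed yield with endogenous decay: Y_obs = Y / (1 + k_d·θ_c) = 0.636 / (1 + 0.104 × 16.7) = 0.636 / 2.737 = 0.2324 g VSS/g BOD₅.
Substrate removed = Q·(S₀ − S) = 1770 m³/d × (1280 − 3.34) g/m³ = 2.26×10^6 g/d = 2260 kg/d.
So the net sludge growth is P_X = 0.2324 × 2260 = 525.1 kg VSS/d.

P_X ≈ 525 kg VSS/d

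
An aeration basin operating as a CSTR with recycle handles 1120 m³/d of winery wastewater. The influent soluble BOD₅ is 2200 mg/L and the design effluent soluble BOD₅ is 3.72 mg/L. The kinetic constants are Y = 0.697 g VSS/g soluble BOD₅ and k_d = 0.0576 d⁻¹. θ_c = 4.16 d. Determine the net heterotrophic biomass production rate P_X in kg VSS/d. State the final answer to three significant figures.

P_X ≈ 1380 kg VSS/d

Observed yield with endogenous decay: Y_obs = Y / (1 + k_d·θ_c) = 0.697 / (1 + 0.0576 × 4.16) = 0.697 / 1.240 = 0.5623 g VSS/g soluble BOD₅.
Q·(S₀ − S) = 1120 × (2200 − 3.72) × 10⁻³ = 2460 kg/d removed.
P_X = Y_obs · Q(S₀ − S) = 0.5623 × 2460 = 1383 kg VSS/d.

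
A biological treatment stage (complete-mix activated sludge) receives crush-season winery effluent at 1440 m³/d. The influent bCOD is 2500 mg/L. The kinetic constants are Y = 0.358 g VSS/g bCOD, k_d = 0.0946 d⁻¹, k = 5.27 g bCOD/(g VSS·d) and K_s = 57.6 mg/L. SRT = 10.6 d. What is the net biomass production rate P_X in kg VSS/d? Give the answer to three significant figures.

P_X ≈ 642 kg VSS/d

For a completely mixed reactor with recycle the Lawrence–McCarty relation gives S = K_s·(1 + k_d·θ_c) / [θ_c·(Y·k − k_d) − 1] = 57.6 × (1 + 0.0946 × 10.6) / [10.6 × (0.358 × 5.27 − 0.0946) − 1] = 115.4 / 18.00 = 6.410 mg/L.
Correct the yield for decay: Y_obs = Y/(1 + k_d θ_c) = 0.358 / (1 + 0.0946 × 10.6) = 0.358 / 2.003 = 0.1788.
Q·(S₀ − S) = 1440 × (2500 − 6.41) × 10⁻³ = 3591 kg/d removed.
Biomass produced: P_X = Y_obs·Q·ΔS = 0.1788 × 3591 ≈ 641.9 kg VSS/d.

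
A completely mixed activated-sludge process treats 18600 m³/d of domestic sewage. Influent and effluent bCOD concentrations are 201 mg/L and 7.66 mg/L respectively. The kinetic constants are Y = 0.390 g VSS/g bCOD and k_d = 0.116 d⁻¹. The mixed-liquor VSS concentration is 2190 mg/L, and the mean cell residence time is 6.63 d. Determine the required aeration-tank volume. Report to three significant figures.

V ≈ 2400 m³

From the SRT design equation V = Y Q (S₀−S) θ_c / [X (1 + k_d θ_c)] = 0.390 × 18600 × (201 − 7.66) × 6.63 / [2190 × (1 + 0.116 × 6.63)] = 9.3×10^6 / 3874 = 2400 m³.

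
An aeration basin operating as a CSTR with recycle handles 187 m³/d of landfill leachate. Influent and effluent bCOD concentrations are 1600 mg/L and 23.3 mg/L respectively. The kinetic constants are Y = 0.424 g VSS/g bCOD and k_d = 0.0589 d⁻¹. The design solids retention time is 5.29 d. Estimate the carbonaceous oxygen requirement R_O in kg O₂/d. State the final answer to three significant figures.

R_O ≈ 159 kg O₂/d

Y_obs = Y / (1 + k_d θ_c) = 0.424 / (1 + 0.0589 × 5.29) = 0.424 / 1.312 = 0.3233.
Q·(S₀ − S) = 187 × (1600 − 23.3) × 10⁻³ = 294.8 kg/d removed.
Net sludge production P_X = 0.3233 × 294.8 = 95.32 kg VSS/d.
Carbonaceous O₂ demand = substrate oxidised − cell-mass equivalent = 294.8 − 1.42 × 95.32 = 159.5 kg O₂/d.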